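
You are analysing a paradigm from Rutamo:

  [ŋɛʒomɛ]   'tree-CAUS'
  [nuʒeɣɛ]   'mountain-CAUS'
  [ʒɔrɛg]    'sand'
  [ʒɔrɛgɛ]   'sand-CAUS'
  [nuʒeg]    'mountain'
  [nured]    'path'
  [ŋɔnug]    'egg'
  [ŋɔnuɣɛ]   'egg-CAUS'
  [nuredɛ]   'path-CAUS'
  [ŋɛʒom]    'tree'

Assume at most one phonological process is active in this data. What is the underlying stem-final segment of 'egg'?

/ɣ/

The root 'egg' surfaces as [ŋɔnuɣɛ] and [ŋɔnug], with a stem-final [ɣ] ~ [g] alternation.
But 'sand' keeps [g] in both environments ([ʒɔrɛgɛ], [ʒɔrɛg]), so there is no rule changing /g/ to [ɣ] before the CAUS suffix.
The underlying segment must be /ɣ/; voiced fricatives become stops word-finally, yielding [g] there.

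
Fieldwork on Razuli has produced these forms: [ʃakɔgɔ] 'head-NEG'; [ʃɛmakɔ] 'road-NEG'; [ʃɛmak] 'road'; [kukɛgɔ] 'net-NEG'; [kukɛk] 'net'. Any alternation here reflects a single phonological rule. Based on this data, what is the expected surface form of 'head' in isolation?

[ʃakɔk]

In [kukɛgɔ] and [kukɛk] the final segment of 'net' alternates: [g] ~ [k].
Compare 'road', with invariant [k] in [ʃɛmakɔ] and [ʃɛmak]: an analysis with underlying /k/ and a rule producing [g] before the NEG suffix would wrongly predict alternation here too.
The underlying segment must be /g/; voiced obstruents become voiceless word-finally, yielding [k] there.
The one attested form of 'head', [ʃakɔgɔ], shows underlying /ʃakɔg/. Applying the same rule word-finally gives [ʃakɔk].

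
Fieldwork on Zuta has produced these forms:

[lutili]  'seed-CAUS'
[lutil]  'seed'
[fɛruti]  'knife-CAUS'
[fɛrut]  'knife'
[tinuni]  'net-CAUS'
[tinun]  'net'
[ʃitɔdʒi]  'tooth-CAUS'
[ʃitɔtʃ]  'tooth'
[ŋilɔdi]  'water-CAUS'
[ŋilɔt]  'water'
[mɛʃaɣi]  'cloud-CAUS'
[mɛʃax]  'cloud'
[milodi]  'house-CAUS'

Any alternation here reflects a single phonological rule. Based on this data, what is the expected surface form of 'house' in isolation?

[milot]

The stem for 'water' ends in [d] in [ŋilɔdi] but [t] in [ŋilɔt].
The stem 'knife' ([fɛruti], [fɛrut]) shows [t] unchanged in both environments, so [t] cannot be basic with [d] derived before the CAUS suffix.
So /d/ is underlying, and a rule of word-final obstruent devoicing — voiced obstruents become voiceless word-finally — gives [t].
The one attested form of 'house', [milodi], shows underlying /milod/. Applying the same rule word-finally gives [milot].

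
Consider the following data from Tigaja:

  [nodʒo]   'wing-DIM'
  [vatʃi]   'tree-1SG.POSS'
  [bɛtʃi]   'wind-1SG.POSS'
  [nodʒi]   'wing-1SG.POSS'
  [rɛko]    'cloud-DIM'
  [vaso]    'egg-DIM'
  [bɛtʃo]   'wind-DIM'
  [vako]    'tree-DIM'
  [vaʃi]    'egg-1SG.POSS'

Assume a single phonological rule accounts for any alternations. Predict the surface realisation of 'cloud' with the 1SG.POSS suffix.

[rɛtʃi]

'tree' shows [tʃ] ~ [k] at the end of the stem ([vatʃi] vs [vako]).
But 'wind' keeps [tʃ] in both environments ([bɛtʃi], [bɛtʃo]), so there is no rule changing /tʃ/ to [k] before the DIM suffix.
The alternation reflects palatalization before a front vowel: /k/ and /s/ become palato-alveolar [tʃ] and [ʃ] before a front vowel. /k/ is underlying.
From [rɛko] the stem 'cloud' is /rɛk/; before a front vowel this yields [rɛtʃi].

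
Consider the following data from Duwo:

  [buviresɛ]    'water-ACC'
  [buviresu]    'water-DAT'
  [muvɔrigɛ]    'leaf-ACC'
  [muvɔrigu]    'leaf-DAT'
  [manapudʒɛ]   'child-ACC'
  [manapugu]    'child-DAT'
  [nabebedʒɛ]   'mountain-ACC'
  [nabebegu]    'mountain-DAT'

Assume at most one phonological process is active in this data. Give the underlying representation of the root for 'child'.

The root 'child' surfaces as [manapudʒɛ] and [manapugu], with a stem-final [dʒ] ~ [g] alternation.
The stem 'leaf' ([muvɔrigɛ], [muvɔrigu]) shows [g] unchanged in both environments, so [g] cannot be basic with [dʒ] derived before the ACC suffix.
The underlying segment must be /dʒ/; palato-alveolar /dʒ/ becomes [g] when no front vowel follows, yielding [g] there.
The underlying form of 'child' is therefore /manapudʒ/.

/manapudʒ/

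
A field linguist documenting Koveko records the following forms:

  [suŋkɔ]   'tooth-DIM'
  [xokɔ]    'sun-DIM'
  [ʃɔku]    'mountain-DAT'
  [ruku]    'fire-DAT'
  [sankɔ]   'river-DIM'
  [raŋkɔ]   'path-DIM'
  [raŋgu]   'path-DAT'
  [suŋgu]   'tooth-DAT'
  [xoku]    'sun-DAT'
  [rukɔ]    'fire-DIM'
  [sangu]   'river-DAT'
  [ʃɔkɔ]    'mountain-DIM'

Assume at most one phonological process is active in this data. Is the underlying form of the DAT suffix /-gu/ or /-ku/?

/-gu/

The DAT suffix surfaces as [-gu] and [-ku], depending on the final segment of the stem.
The DIM suffix, which begins with [k], is invariant after every stem; so [k] is not altered by any rule here.
The DAT suffix is therefore /-gu/ underlyingly, with post-vocalic devoicing: voiced stops become voiceless after a vowel.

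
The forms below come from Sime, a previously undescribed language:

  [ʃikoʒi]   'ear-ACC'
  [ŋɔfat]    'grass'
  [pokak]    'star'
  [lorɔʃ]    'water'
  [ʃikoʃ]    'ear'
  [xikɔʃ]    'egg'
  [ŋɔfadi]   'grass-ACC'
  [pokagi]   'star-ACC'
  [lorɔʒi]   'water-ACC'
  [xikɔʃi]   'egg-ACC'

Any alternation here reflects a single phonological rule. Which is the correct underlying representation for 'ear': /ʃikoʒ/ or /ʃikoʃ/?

'ear' shows [ʃ] ~ [ʒ] at the end of the stem ([ʃikoʃ] vs [ʃikoʒi]).
Compare 'egg', with invariant [ʃ] in [xikɔʃ] and [xikɔʃi]: an analysis with underlying /ʃ/ and a rule producing [ʒ] before the ACC suffix would wrongly predict alternation here too.
The underlying segment must be /ʒ/; voiced obstruents become voiceless word-finally, yielding [ʃ] there.

/ʃikoʒ/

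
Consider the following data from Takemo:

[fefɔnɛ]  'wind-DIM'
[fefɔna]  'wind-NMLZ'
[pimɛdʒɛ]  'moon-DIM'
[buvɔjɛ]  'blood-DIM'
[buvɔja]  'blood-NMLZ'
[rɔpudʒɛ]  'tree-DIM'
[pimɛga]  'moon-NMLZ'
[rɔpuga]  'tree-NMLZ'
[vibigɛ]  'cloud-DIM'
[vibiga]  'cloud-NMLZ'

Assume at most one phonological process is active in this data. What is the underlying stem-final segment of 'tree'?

The root 'tree' surfaces as [rɔpuga] and [rɔpudʒɛ], with a stem-final [g] ~ [dʒ] alternation.
Compare 'cloud', with invariant [g] in [vibiga] and [vibigɛ]: an analysis with underlying /g/ and a rule producing [dʒ] before the DIM suffix would wrongly predict alternation here too.
The underlying segment must be /dʒ/; palato-alveolar /dʒ/ becomes [g] when no front vowel follows, yielding [g] there.

/dʒ/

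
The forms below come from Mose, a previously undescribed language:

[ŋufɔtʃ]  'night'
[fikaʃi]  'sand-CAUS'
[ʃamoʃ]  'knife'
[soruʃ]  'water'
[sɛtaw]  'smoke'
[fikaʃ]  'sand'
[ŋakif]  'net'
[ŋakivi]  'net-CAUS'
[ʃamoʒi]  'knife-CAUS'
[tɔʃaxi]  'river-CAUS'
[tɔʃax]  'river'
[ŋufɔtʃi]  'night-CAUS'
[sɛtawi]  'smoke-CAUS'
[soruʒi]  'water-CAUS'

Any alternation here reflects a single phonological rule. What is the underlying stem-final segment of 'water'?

The stem for 'water' ends in [ʒ] in [soruʒi] but [ʃ] in [soruʃ].
The stem 'sand' ([fikaʃi], [fikaʃ]) shows [ʃ] unchanged in both environments, so [ʃ] cannot be basic with [ʒ] derived before the CAUS suffix.
The alternation reflects word-final obstruent devoicing: voiced obstruents become voiceless word-finally. /ʒ/ is underlying.

/ʒ/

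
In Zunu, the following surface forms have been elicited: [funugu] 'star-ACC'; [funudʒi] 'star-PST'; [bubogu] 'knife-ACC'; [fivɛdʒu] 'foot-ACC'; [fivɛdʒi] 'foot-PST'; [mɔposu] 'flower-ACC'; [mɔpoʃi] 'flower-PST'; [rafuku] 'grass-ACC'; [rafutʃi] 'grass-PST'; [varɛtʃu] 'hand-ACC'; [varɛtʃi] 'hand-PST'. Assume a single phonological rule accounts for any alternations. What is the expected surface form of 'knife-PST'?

The root 'star' surfaces as [funugu] and [funudʒi], with a stem-final [g] ~ [dʒ] alternation.
The stem 'foot' ([fivɛdʒu], [fivɛdʒi]) shows [dʒ] unchanged in both environments, so [dʒ] cannot be basic with [g] derived before the ACC suffix.
The alternation reflects palatalization before a front vowel: /k/, /g/ and /s/ become palato-alveolar [tʃ], [dʒ] and [ʃ] before a front vowel. /g/ is underlying.
The one attested form of 'knife', [bubogu], shows underlying /bubog/. Applying the same rule before a front vowel gives [bubodʒi].

[bubodʒi]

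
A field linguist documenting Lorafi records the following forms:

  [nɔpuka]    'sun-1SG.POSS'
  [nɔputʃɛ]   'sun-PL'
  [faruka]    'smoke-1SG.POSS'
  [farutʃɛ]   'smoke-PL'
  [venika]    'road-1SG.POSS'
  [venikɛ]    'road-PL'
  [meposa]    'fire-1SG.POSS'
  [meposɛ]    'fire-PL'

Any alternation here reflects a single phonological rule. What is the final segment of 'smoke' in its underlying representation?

The root 'smoke' surfaces as [faruka] and [farutʃɛ], with a stem-final [k] ~ [tʃ] alternation.
Compare 'road', with invariant [k] in [venika] and [venikɛ]: an analysis with underlying /k/ and a rule producing [tʃ] before the PL suffix would wrongly predict alternation here too.
The alternation reflects depalatalization: palato-alveolar /tʃ/ becomes [k] when no front vowel follows. /tʃ/ is underlying.

/tʃ/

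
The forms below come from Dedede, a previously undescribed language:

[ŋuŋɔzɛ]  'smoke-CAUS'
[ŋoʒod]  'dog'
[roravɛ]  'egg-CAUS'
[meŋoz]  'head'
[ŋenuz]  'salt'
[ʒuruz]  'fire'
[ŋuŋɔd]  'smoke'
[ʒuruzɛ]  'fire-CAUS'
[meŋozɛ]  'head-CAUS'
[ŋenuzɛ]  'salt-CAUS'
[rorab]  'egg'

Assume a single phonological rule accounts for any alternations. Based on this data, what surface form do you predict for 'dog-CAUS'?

The root 'smoke' surfaces as [ŋuŋɔzɛ] and [ŋuŋɔd], with a stem-final [z] ~ [d] alternation.
If /z/ were underlying and a rule turned it into [d] in isolation, 'fire' would also alternate; but it has [z] in both [ʒuruzɛ] and [ʒuruz].
The underlying segment must be /d/; voiced stops become fricatives between vowels, yielding [z] there.
The one attested form of 'dog', [ŋoʒod], shows underlying /ŋoʒod/. Applying the same rule between vowels gives [ŋoʒozɛ].

[ŋoʒozɛ]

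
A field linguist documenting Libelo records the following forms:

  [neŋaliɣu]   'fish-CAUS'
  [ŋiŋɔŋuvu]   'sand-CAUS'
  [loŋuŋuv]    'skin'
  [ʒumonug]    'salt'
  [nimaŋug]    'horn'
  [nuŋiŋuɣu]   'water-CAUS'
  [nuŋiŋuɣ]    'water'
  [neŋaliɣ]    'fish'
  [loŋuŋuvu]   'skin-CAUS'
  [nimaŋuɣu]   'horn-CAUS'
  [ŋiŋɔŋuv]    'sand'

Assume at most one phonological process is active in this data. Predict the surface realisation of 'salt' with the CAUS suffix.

In [nimaŋuɣu] and [nimaŋug] the final segment of 'horn' alternates: [ɣ] ~ [g].
The stem 'water' ([nuŋiŋuɣu], [nuŋiŋuɣ]) shows [ɣ] unchanged in both environments, so [ɣ] cannot be basic with [g] derived in isolation.
The underlying segment must be /g/; voiced stops become fricatives between vowels, yielding [ɣ] there.
From [ʒumonug] the stem 'salt' is /ʒumonug/; between vowels this yields [ʒumonuɣu].

[ʒumonuɣu]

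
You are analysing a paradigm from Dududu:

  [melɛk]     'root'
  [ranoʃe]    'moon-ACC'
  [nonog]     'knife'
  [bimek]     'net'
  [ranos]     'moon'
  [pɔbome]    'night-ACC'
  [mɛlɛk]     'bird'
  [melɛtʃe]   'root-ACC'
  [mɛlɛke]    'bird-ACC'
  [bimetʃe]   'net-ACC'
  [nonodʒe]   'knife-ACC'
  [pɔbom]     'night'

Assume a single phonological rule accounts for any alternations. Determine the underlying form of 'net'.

/bimetʃ/

The root 'net' surfaces as [bimetʃe] and [bimek], with a stem-final [tʃ] ~ [k] alternation.
But 'bird' keeps [k] in both environments ([mɛlɛke], [mɛlɛk]), so there is no rule changing /k/ to [tʃ] before the ACC suffix.
The underlying segment must be /tʃ/; palato-alveolar /tʃ/, /dʒ/ and /ʃ/ become [k], [g] and [s] when no front vowel follows, yielding [k] there.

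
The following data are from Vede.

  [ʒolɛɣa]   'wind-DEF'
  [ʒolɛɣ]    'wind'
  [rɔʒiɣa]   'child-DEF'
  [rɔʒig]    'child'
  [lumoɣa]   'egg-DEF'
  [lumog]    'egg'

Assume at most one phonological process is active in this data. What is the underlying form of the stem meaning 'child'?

/rɔʒig/

In [rɔʒiɣa] and [rɔʒig] the final segment of 'child' alternates: [ɣ] ~ [g].
If /ɣ/ were underlying and a rule turned it into [g] in isolation, 'wind' would also alternate; but it has [ɣ] in both [ʒolɛɣa] and [ʒolɛɣ].
Therefore /g/ is basic and [ɣ] is derived by intervocalic spirantization (voiced stops become fricatives between vowels).
So 'child' = /rɔʒig/.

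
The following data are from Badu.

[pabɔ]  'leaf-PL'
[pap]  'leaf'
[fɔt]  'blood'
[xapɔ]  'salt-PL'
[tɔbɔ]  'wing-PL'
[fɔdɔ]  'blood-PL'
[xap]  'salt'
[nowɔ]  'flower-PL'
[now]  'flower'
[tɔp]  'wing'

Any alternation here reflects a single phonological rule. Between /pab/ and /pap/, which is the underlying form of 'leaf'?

/pab/

In [pap] and [pabɔ] the final segment of 'leaf' alternates: [p] ~ [b].
If /p/ were underlying and a rule turned it into [b] before the PL suffix, 'salt' would also alternate; but it has [p] in both [xap] and [xapɔ].
Therefore /b/ is basic and [p] is derived by word-final obstruent devoicing (voiced obstruents become voiceless word-finally).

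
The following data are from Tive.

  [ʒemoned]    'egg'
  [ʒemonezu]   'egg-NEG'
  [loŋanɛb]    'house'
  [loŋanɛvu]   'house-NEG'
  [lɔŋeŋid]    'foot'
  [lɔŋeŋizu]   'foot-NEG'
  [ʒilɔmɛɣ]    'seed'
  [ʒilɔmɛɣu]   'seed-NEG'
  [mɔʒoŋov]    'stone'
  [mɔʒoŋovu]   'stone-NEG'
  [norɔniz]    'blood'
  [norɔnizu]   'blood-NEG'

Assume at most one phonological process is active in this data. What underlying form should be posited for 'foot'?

/lɔŋeŋid/

'foot' shows [d] ~ [z] at the end of the stem ([lɔŋeŋid] vs [lɔŋeŋizu]).
If /z/ were underlying and a rule turned it into [d] in isolation, 'blood' would also alternate; but it has [z] in both [norɔniz] and [norɔnizu].
So /d/ is underlying, and a rule of intervocalic spirantization — voiced stops become fricatives between vowels — gives [z].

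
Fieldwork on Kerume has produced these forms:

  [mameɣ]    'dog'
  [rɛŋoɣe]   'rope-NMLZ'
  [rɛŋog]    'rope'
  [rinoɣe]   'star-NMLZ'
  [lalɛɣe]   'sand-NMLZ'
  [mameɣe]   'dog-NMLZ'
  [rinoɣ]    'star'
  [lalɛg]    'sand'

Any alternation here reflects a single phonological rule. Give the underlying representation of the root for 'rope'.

In [rɛŋoɣe] and [rɛŋog] the final segment of 'rope' alternates: [ɣ] ~ [g].
The stem 'star' ([rinoɣe], [rinoɣ]) shows [ɣ] unchanged in both environments, so [ɣ] cannot be basic with [g] derived in isolation.
So /g/ is underlying, and a rule of intervocalic spirantization — voiced stops become fricatives between vowels — gives [ɣ].
So 'rope' = /rɛŋog/.

/rɛŋog/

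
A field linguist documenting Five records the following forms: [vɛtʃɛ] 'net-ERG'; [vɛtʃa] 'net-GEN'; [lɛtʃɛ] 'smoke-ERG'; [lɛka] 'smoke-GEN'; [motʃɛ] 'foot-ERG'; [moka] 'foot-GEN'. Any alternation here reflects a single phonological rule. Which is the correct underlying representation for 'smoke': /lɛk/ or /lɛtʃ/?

/lɛk/

'smoke' shows [tʃ] ~ [k] at the end of the stem ([lɛtʃɛ] vs [lɛka]).
But 'net' keeps [tʃ] in both environments ([vɛtʃɛ], [vɛtʃa]), so there is no rule changing /tʃ/ to [k] before the GEN suffix.
Therefore /k/ is basic and [tʃ] is derived by palatalization before a front vowel (/k/ becomes palato-alveolar [tʃ] before a front vowel).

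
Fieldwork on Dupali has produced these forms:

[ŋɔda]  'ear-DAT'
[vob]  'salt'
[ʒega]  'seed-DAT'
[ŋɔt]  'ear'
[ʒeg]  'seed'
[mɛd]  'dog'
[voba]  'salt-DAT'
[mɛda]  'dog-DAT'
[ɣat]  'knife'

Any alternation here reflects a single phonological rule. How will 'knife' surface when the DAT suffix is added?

[ɣada]

In [ŋɔt] and [ŋɔda] the final segment of 'ear' alternates: [t] ~ [d].
Compare 'dog', with invariant [d] in [mɛd] and [mɛda]: an analysis with underlying /d/ and a rule producing [t] in isolation would wrongly predict alternation here too.
So /t/ is underlying, and a rule of intervocalic voicing — voiceless stops become voiced between vowels — gives [d].
The one attested form of 'knife', [ɣat], shows underlying /ɣat/. Applying the same rule between vowels gives [ɣada].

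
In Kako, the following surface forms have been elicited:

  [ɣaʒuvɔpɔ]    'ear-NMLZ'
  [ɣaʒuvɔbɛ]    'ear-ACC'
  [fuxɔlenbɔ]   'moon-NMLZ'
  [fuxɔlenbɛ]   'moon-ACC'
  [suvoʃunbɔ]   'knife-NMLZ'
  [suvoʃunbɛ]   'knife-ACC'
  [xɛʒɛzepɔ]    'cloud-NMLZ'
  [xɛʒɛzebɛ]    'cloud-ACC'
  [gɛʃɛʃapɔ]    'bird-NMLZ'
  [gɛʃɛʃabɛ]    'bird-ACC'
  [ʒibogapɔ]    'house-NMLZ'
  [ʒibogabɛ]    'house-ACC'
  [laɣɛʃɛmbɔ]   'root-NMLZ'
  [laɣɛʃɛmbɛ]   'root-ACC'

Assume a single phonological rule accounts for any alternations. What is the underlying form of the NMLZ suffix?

/-pɔ/

The NMLZ suffix surfaces as [-bɔ] and [-pɔ], depending on the final segment of the stem.
The ACC suffix, which begins with [b], is invariant after every stem; so [b] is not altered by any rule here.
So the underlying form is /-pɔ/, and voiceless stops become voiced after a nasal.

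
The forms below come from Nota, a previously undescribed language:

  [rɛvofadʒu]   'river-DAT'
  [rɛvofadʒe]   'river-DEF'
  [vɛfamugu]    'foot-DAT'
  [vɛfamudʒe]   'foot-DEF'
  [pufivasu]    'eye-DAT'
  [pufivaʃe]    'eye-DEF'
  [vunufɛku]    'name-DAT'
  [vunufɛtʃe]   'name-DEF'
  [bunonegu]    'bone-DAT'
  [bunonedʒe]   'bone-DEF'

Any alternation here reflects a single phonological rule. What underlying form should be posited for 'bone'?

The stem for 'bone' ends in [g] in [bunonegu] but [dʒ] in [bunonedʒe].
If /dʒ/ were underlying and a rule turned it into [g] before the DAT suffix, 'river' would also alternate; but it has [dʒ] in both [rɛvofadʒu] and [rɛvofadʒe].
The underlying segment must be /g/; /k/, /g/ and /s/ become palato-alveolar [tʃ], [dʒ] and [ʃ] before a front vowel, yielding [dʒ] there.

/bunoneg/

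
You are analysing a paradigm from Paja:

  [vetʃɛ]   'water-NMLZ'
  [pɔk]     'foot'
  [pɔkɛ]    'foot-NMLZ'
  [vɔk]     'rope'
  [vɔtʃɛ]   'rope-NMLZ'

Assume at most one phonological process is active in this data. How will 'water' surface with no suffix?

'rope' shows [k] ~ [tʃ] at the end of the stem ([vɔk] vs [vɔtʃɛ]).
Compare 'foot', with invariant [k] in [pɔk] and [pɔkɛ]: an analysis with underlying /k/ and a rule producing [tʃ] before the NMLZ suffix would wrongly predict alternation here too.
The alternation reflects depalatalization: palato-alveolar /tʃ/ becomes [k] when no front vowel follows. /tʃ/ is underlying.
From [vetʃɛ] the stem 'water' is /vetʃ/; when no front vowel follows this yields [vek].

[vek]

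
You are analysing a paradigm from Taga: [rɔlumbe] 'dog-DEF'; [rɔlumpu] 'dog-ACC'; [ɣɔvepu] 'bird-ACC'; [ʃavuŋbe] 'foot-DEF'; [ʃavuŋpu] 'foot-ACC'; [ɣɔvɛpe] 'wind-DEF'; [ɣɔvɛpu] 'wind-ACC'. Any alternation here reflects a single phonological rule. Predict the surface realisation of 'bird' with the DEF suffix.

The DEF suffix surfaces as [-be] and [-pe], depending on the final segment of the stem.
By contrast the ACC suffix keeps its initial [p] throughout — that segment must be underlying.
So the underlying form is /-be/, and voiced stops become voiceless after a vowel.
After 'bird', which ends in a vowel, the suffix surfaces as [-pe], giving [ɣɔvepe].

[ɣɔvepe]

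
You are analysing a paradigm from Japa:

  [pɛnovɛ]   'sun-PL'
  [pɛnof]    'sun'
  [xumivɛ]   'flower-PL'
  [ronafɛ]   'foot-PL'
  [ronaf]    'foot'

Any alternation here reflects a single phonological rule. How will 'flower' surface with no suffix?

The root 'sun' surfaces as [pɛnovɛ] and [pɛnof], with a stem-final [v] ~ [f] alternation.
The stem 'foot' ([ronafɛ], [ronaf]) shows [f] unchanged in both environments, so [f] cannot be basic with [v] derived before the PL suffix.
Therefore /v/ is basic and [f] is derived by word-final obstruent devoicing (voiced obstruents become voiceless word-finally).
The one attested form of 'flower', [xumivɛ], shows underlying /xumiv/. Applying the same rule word-finally gives [xumif].

[xumif]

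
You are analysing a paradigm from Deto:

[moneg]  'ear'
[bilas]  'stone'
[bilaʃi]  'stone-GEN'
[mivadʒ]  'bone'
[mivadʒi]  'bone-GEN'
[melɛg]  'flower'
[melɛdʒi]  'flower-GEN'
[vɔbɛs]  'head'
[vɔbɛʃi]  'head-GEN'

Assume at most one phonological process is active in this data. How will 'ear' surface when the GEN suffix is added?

'flower' shows [g] ~ [dʒ] at the end of the stem ([melɛg] vs [melɛdʒi]).
If /dʒ/ were underlying and a rule turned it into [g] in isolation, 'bone' would also alternate; but it has [dʒ] in both [mivadʒ] and [mivadʒi].
The underlying segment must be /g/; /g/ and /s/ become palato-alveolar [dʒ] and [ʃ] before a front vowel, yielding [dʒ] there.
The one attested form of 'ear', [moneg], shows underlying /moneg/. Applying the same rule before a front vowel gives [monedʒi].

[monedʒi]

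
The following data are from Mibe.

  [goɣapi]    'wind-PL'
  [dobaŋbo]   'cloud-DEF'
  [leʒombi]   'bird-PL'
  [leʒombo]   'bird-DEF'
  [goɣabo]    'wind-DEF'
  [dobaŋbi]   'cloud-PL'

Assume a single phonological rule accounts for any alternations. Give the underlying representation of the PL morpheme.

The PL suffix surfaces as [-bi] and [-pi], depending on the final segment of the stem.
By contrast the DEF suffix keeps its initial [b] throughout — that segment must be underlying.
The PL suffix is therefore /-pi/ underlyingly, with post-nasal voicing: voiceless stops become voiced after a nasal.

/-pi/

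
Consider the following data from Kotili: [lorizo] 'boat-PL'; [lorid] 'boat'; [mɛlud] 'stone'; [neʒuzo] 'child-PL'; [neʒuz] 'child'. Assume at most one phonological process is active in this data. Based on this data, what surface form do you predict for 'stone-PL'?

[mɛluzo]

The stem for 'boat' ends in [z] in [lorizo] but [d] in [lorid].
If /z/ were underlying and a rule turned it into [d] in isolation, 'child' would also alternate; but it has [z] in both [neʒuzo] and [neʒuz].
So /d/ is underlying, and a rule of intervocalic spirantization — voiced stops become fricatives between vowels — gives [z].
The one attested form of 'stone', [mɛlud], shows underlying /mɛlud/. Applying the same rule between vowels gives [mɛluzo].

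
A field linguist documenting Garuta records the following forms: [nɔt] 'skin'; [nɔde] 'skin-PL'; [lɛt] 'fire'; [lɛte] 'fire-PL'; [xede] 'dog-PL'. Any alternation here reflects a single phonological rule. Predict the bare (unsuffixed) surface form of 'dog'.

[xet]

In [nɔt] and [nɔde] the final segment of 'skin' alternates: [t] ~ [d].
Compare 'fire', with invariant [t] in [lɛt] and [lɛte]: an analysis with underlying /t/ and a rule producing [d] before the PL suffix would wrongly predict alternation here too.
So /d/ is underlying, and a rule of word-final obstruent devoicing — voiced obstruents become voiceless word-finally — gives [t].
The one attested form of 'dog', [xede], shows underlying /xed/. Applying the same rule word-finally gives [xet].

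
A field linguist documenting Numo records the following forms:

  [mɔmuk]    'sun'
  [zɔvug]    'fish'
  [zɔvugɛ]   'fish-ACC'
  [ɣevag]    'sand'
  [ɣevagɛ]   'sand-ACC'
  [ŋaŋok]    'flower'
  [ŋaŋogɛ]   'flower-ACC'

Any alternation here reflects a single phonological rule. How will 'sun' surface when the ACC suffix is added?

'flower' shows [k] ~ [g] at the end of the stem ([ŋaŋok] vs [ŋaŋogɛ]).
But 'fish' keeps [g] in both environments ([zɔvug], [zɔvugɛ]), so there is no rule changing /g/ to [k] in isolation.
Therefore /k/ is basic and [g] is derived by intervocalic voicing (voiceless stops become voiced between vowels).
The one attested form of 'sun', [mɔmuk], shows underlying /mɔmuk/. Applying the same rule between vowels gives [mɔmugɛ].

[mɔmugɛ]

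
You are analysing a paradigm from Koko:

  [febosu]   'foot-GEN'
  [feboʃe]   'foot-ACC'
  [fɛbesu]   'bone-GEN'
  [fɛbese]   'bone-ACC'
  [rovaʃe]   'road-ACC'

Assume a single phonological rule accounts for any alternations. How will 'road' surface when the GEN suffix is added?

[rovasu]

The stem for 'foot' ends in [s] in [febosu] but [ʃ] in [feboʃe].
If /s/ were underlying and a rule turned it into [ʃ] before the ACC suffix, 'bone' would also alternate; but it has [s] in both [fɛbesu] and [fɛbese].
So /ʃ/ is underlying, and a rule of depalatalization — palato-alveolar /ʃ/ becomes [s] when no front vowel follows — gives [s].
The one attested form of 'road', [rovaʃe], shows underlying /rovaʃ/. Applying the same rule when no front vowel follows gives [rovasu].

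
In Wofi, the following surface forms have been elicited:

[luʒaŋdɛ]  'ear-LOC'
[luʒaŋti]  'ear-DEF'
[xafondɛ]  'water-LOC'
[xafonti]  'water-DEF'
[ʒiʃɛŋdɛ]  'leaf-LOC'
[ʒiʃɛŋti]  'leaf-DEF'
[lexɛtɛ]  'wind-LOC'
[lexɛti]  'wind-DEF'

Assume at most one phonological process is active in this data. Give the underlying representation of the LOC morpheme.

/-dɛ/

The LOC morpheme has two allomorphs, [-dɛ] and [-tɛ].
The DEF suffix, which begins with [t], is invariant after every stem; so [t] is not altered by any rule here.
The LOC suffix is therefore /-dɛ/ underlyingly, with post-vocalic devoicing: voiced stops become voiceless after a vowel.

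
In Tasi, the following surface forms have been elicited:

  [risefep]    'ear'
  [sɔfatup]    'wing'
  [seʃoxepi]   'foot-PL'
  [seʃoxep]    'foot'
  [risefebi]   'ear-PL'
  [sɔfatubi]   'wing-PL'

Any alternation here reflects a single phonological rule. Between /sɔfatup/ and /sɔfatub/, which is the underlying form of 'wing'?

The root 'wing' surfaces as [sɔfatubi] and [sɔfatup], with a stem-final [b] ~ [p] alternation.
But 'foot' keeps [p] in both environments ([seʃoxepi], [seʃoxep]), so there is no rule changing /p/ to [b] before the PL suffix.
The alternation reflects word-final obstruent devoicing: voiced obstruents become voiceless word-finally. /b/ is underlying.

/sɔfatub/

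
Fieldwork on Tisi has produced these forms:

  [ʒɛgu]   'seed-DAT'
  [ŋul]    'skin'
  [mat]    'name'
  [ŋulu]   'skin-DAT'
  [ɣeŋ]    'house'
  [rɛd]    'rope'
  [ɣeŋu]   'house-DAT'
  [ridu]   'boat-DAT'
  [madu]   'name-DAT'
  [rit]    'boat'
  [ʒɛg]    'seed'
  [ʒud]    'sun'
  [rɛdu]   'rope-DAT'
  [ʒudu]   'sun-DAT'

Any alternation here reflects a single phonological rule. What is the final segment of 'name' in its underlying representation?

/t/

'name' shows [t] ~ [d] at the end of the stem ([mat] vs [madu]).
But 'sun' keeps [d] in both environments ([ʒud], [ʒudu]), so there is no rule changing /d/ to [t] in isolation.
So /t/ is underlying, and a rule of intervocalic voicing — voiceless stops become voiced between vowels — gives [d].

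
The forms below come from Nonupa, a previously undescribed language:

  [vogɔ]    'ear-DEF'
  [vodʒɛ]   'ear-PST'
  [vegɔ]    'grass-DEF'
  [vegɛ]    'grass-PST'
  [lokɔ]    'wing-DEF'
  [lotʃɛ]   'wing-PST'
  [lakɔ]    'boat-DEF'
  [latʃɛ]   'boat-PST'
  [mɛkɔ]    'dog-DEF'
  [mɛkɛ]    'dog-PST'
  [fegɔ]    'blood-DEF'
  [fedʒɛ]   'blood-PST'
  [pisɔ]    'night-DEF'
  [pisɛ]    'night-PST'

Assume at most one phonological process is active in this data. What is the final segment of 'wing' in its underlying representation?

/tʃ/

The stem for 'wing' ends in [k] in [lokɔ] but [tʃ] in [lotʃɛ].
Compare 'dog', with invariant [k] in [mɛkɔ] and [mɛkɛ]: an analysis with underlying /k/ and a rule producing [tʃ] before the PST suffix would wrongly predict alternation here too.
The underlying segment must be /tʃ/; palato-alveolar /tʃ/ and /dʒ/ become [k] and [g] when no front vowel follows, yielding [k] there.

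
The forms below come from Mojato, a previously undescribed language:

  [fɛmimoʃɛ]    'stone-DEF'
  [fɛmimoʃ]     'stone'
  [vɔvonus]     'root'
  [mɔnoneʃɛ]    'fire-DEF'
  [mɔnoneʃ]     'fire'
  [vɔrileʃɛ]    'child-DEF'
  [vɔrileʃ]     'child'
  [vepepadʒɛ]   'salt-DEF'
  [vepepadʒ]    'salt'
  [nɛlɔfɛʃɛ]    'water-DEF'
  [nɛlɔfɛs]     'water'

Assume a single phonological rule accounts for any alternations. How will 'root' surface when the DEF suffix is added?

'water' shows [ʃ] ~ [s] at the end of the stem ([nɛlɔfɛʃɛ] vs [nɛlɔfɛs]).
If /ʃ/ were underlying and a rule turned it into [s] in isolation, 'fire' would also alternate; but it has [ʃ] in both [mɔnoneʃɛ] and [mɔnoneʃ].
Therefore /s/ is basic and [ʃ] is derived by palatalization before a front vowel (/s/ becomes palato-alveolar [ʃ] before a front vowel).
From [vɔvonus] the stem 'root' is /vɔvonus/; before a front vowel this yields [vɔvonuʃɛ].

[vɔvonuʃɛ]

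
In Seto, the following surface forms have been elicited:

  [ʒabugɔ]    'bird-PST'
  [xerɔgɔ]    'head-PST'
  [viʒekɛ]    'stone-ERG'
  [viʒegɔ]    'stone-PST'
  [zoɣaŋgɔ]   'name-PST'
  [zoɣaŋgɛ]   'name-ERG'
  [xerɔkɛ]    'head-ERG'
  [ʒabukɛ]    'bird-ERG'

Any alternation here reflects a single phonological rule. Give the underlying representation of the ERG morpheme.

The ERG suffix surfaces as [-gɛ] and [-kɛ], depending on the final segment of the stem.
By contrast the PST suffix keeps its initial [g] throughout — that segment must be underlying.
The ERG suffix is therefore /-kɛ/ underlyingly, with post-nasal voicing: voiceless stops become voiced after a nasal.

/-kɛ/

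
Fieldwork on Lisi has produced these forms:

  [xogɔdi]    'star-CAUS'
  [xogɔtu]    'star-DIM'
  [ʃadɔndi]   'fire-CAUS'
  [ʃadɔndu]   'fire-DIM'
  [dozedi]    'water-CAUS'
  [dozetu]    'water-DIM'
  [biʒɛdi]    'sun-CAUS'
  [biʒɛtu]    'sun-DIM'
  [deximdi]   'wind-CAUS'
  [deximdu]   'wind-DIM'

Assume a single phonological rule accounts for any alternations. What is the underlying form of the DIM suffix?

The DIM suffix surfaces as [-du] and [-tu], depending on the final segment of the stem.
The CAUS suffix, which begins with [d], is invariant after every stem; so [d] is not altered by any rule here.
So the underlying form is /-tu/, and voiceless stops become voiced after a nasal.

/-tu/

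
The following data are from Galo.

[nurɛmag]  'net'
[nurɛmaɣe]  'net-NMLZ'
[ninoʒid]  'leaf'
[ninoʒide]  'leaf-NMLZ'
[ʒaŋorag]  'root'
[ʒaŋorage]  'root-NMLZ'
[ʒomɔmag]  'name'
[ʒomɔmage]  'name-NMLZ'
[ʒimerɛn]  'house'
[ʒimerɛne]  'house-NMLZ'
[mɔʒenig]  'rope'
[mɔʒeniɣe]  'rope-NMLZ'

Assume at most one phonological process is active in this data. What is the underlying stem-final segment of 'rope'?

The root 'rope' surfaces as [mɔʒenig] and [mɔʒeniɣe], with a stem-final [g] ~ [ɣ] alternation.
But 'root' keeps [g] in both environments ([ʒaŋorag], [ʒaŋorage]), so there is no rule changing /g/ to [ɣ] before the NMLZ suffix.
The alternation reflects word-final hardening: voiced fricatives become stops word-finally. /ɣ/ is underlying.

/ɣ/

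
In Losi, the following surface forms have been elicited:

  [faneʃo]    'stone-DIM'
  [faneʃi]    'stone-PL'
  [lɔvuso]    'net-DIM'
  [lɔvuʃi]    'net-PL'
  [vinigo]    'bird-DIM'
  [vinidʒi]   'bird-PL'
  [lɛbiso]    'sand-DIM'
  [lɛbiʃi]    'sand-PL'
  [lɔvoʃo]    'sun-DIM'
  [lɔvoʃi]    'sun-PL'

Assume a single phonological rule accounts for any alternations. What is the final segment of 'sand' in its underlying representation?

'sand' shows [s] ~ [ʃ] at the end of the stem ([lɛbiso] vs [lɛbiʃi]).
But 'stone' keeps [ʃ] in both environments ([faneʃo], [faneʃi]), so there is no rule changing /ʃ/ to [s] before the DIM suffix.
The underlying segment must be /s/; /g/ and /s/ become palato-alveolar [dʒ] and [ʃ] before a front vowel, yielding [ʃ] there.

/s/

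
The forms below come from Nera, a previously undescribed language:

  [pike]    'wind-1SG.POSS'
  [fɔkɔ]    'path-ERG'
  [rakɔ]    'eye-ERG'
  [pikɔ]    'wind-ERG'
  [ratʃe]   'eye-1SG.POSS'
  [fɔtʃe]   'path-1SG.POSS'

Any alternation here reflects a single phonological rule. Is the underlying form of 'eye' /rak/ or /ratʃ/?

The root 'eye' surfaces as [ratʃe] and [rakɔ], with a stem-final [tʃ] ~ [k] alternation.
But 'wind' keeps [k] in both environments ([pike], [pikɔ]), so there is no rule changing /k/ to [tʃ] before the 1SG.POSS suffix.
So /tʃ/ is underlying, and a rule of depalatalization — palato-alveolar /tʃ/ becomes [k] when no front vowel follows — gives [k].

/ratʃ/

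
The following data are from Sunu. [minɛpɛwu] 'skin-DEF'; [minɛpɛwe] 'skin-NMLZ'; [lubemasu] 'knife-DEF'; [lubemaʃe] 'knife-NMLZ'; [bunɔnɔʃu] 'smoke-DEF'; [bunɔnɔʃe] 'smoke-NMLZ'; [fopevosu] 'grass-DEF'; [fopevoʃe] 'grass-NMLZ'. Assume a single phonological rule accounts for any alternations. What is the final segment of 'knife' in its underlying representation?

/s/

The stem for 'knife' ends in [s] in [lubemasu] but [ʃ] in [lubemaʃe].
Compare 'smoke', with invariant [ʃ] in [bunɔnɔʃu] and [bunɔnɔʃe]: an analysis with underlying /ʃ/ and a rule producing [s] before the DEF suffix would wrongly predict alternation here too.
The alternation reflects palatalization before a front vowel: /s/ becomes palato-alveolar [ʃ] before a front vowel. /s/ is underlying.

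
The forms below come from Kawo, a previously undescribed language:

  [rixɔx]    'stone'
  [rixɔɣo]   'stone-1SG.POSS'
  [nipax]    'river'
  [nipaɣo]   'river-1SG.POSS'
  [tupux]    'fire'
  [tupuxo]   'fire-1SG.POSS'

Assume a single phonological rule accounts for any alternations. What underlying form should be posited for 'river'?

The stem for 'river' ends in [x] in [nipax] but [ɣ] in [nipaɣo].
If /x/ were underlying and a rule turned it into [ɣ] before the 1SG.POSS suffix, 'fire' would also alternate; but it has [x] in both [tupux] and [tupuxo].
The alternation reflects word-final obstruent devoicing: voiced obstruents become voiceless word-finally. /ɣ/ is underlying.

/nipaɣ/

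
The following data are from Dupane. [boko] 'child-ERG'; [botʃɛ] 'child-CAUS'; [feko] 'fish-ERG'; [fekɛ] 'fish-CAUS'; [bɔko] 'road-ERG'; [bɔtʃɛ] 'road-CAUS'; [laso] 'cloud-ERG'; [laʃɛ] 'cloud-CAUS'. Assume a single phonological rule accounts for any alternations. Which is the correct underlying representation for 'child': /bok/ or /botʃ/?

'child' shows [k] ~ [tʃ] at the end of the stem ([boko] vs [botʃɛ]).
If /k/ were underlying and a rule turned it into [tʃ] before the CAUS suffix, 'fish' would also alternate; but it has [k] in both [feko] and [fekɛ].
Therefore /tʃ/ is basic and [k] is derived by depalatalization (palato-alveolar /tʃ/ and /ʃ/ become [k] and [s] when no front vowel follows).

/botʃ/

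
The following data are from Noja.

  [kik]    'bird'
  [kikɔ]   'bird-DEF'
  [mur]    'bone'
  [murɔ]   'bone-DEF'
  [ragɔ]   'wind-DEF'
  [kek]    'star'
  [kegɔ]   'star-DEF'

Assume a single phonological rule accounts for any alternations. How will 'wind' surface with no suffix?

[rak]

The stem for 'star' ends in [k] in [kek] but [g] in [kegɔ].
If /k/ were underlying and a rule turned it into [g] before the DEF suffix, 'bird' would also alternate; but it has [k] in both [kik] and [kikɔ].
So /g/ is underlying, and a rule of word-final obstruent devoicing — voiced obstruents become voiceless word-finally — gives [k].
From [ragɔ] the stem 'wind' is /rag/; word-finally this yields [rak].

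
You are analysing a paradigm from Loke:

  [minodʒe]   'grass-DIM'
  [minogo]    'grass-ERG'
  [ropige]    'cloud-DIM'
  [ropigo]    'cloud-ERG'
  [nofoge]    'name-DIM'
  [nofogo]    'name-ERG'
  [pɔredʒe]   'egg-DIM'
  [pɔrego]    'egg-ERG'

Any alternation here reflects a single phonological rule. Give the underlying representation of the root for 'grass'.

/minodʒ/

'grass' shows [dʒ] ~ [g] at the end of the stem ([minodʒe] vs [minogo]).
If /g/ were underlying and a rule turned it into [dʒ] before the DIM suffix, 'cloud' would also alternate; but it has [g] in both [ropige] and [ropigo].
The underlying segment must be /dʒ/; palato-alveolar /dʒ/ becomes [g] when no front vowel follows, yielding [g] there.
The underlying form of 'grass' is therefore /minodʒ/.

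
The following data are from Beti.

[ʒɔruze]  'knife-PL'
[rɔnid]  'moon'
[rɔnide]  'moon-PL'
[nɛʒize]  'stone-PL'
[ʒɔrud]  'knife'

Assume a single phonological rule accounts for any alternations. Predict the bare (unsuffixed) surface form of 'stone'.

[nɛʒid]

The root 'knife' surfaces as [ʒɔruze] and [ʒɔrud], with a stem-final [z] ~ [d] alternation.
The stem 'moon' ([rɔnide], [rɔnid]) shows [d] unchanged in both environments, so [d] cannot be basic with [z] derived before the PL suffix.
The alternation reflects word-final hardening: voiced fricatives become stops word-finally. /z/ is underlying.
The one attested form of 'stone', [nɛʒize], shows underlying /nɛʒiz/. Applying the same rule word-finally gives [nɛʒid].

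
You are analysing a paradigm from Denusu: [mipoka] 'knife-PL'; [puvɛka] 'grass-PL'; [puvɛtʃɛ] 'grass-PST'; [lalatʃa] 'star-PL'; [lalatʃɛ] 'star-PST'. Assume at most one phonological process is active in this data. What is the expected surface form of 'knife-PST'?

In [puvɛka] and [puvɛtʃɛ] the final segment of 'grass' alternates: [k] ~ [tʃ].
But 'star' keeps [tʃ] in both environments ([lalatʃa], [lalatʃɛ]), so there is no rule changing /tʃ/ to [k] before the PL suffix.
So /k/ is underlying, and a rule of palatalization before a front vowel — /k/ becomes palato-alveolar [tʃ] before a front vowel — gives [tʃ].
The one attested form of 'knife', [mipoka], shows underlying /mipok/. Applying the same rule before a front vowel gives [mipotʃɛ].

[mipotʃɛ]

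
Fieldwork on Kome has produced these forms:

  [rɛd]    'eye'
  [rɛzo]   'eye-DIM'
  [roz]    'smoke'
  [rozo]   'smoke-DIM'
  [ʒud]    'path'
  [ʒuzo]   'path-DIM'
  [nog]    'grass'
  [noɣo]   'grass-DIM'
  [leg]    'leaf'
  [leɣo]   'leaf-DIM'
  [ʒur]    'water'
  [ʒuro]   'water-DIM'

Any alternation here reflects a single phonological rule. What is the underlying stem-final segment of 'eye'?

'eye' shows [d] ~ [z] at the end of the stem ([rɛd] vs [rɛzo]).
The stem 'smoke' ([roz], [rozo]) shows [z] unchanged in both environments, so [z] cannot be basic with [d] derived in isolation.
So /d/ is underlying, and a rule of intervocalic spirantization — voiced stops become fricatives between vowels — gives [z].

/d/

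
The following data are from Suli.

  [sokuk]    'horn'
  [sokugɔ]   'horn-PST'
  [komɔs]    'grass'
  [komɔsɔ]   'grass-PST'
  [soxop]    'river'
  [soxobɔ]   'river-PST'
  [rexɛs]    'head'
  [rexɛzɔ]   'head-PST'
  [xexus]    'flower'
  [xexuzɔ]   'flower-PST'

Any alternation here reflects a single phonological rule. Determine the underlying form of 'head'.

'head' shows [s] ~ [z] at the end of the stem ([rexɛs] vs [rexɛzɔ]).
Compare 'grass', with invariant [s] in [komɔs] and [komɔsɔ]: an analysis with underlying /s/ and a rule producing [z] before the PST suffix would wrongly predict alternation here too.
Therefore /z/ is basic and [s] is derived by word-final obstruent devoicing (voiced obstruents become voiceless word-finally).
Hence 'head' is /rexɛz/ underlyingly.

/rexɛz/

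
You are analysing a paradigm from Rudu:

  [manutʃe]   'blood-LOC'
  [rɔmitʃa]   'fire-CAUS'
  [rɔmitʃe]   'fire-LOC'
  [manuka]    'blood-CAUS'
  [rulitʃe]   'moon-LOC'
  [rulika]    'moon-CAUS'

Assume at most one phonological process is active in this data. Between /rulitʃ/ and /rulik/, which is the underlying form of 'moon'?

/rulik/

The stem for 'moon' ends in [tʃ] in [rulitʃe] but [k] in [rulika].
But 'fire' keeps [tʃ] in both environments ([rɔmitʃe], [rɔmitʃa]), so there is no rule changing /tʃ/ to [k] before the CAUS suffix.
The underlying segment must be /k/; /k/ becomes palato-alveolar [tʃ] before a front vowel, yielding [tʃ] there.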